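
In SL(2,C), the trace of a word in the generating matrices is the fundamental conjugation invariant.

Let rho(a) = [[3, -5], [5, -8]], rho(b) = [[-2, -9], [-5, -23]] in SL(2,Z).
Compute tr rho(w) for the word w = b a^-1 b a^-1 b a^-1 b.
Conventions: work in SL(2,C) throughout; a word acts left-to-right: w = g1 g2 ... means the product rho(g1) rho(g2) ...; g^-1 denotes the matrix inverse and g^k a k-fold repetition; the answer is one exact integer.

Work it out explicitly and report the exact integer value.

902215

rho(b) = [[-2, -9], [-5, -23]]
... * rho(a^-1) = [[-8, 5], [-5, 3]]  ->  [[61, -37], [155, -94]]
... * rho(b) = [[-2, -9], [-5, -23]]  ->  [[63, 302], [160, 767]]
... * rho(a^-1) = [[-8, 5], [-5, 3]]  ->  [[-2014, 1221], [-5115, 3101]]
... * rho(b) = [[-2, -9], [-5, -23]]  ->  [[-2077, -9957], [-5275, -25288]]
... * rho(a^-1) = [[-8, 5], [-5, 3]]  ->  [[66401, -40256], [168640, -102239]]
... * rho(b) = [[-2, -9], [-5, -23]]  ->  [[68478, 328279], [173915, 833737]]
tr = 68478 + 833737 = 902215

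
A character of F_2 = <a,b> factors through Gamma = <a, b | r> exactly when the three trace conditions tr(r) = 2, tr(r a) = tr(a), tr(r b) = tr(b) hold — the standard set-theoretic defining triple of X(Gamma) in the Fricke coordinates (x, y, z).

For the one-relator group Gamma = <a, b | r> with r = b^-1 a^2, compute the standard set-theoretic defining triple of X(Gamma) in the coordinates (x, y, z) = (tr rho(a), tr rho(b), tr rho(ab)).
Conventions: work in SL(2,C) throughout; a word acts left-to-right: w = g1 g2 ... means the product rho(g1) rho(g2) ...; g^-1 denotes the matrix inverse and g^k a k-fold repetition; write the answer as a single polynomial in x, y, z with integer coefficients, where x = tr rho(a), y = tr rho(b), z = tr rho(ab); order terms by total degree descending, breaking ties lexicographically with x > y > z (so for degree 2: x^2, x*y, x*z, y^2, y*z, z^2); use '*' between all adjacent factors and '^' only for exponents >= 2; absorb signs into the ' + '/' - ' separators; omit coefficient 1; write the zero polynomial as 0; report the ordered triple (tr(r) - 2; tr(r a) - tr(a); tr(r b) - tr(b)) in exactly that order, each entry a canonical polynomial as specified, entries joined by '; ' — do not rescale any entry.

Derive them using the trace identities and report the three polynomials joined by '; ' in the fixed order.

apply: trace(a^2) = trace(a) trace(a) - trace(1)   [square of a] = x^2 - 2
apply: trace(a^2 b) = trace(a) trace(b a) - trace(b)   [square of a] = x*z - y
apply: trace(b^-1 a^2) = trace(a^2) trace(b) - trace(a^2 b)   [inverse elimination on b] = x^2*y - x*z - y
apply: trace(a^3) = trace(a) trace(a^2) - trace(a)  (reduce the a square) = x^3 - 3*x
trace(a^3 b) = trace(a) trace(b a^2) - trace(b a)  (reduce the a square) = x^2*z - x*y - z
trace(b^-1 a^3) = trace(a^3) trace(b) - trace(a^3 b)  (eliminate b^-1) = x^3*y - x^2*z - 2*x*y + z
assemble the triple (trace(r) - 2; trace(r a) - x; trace(r b) - y)

x^2*y - x*z - y - 2; x^3*y - x^2*z - 2*x*y - x + z; x^2 - y - 2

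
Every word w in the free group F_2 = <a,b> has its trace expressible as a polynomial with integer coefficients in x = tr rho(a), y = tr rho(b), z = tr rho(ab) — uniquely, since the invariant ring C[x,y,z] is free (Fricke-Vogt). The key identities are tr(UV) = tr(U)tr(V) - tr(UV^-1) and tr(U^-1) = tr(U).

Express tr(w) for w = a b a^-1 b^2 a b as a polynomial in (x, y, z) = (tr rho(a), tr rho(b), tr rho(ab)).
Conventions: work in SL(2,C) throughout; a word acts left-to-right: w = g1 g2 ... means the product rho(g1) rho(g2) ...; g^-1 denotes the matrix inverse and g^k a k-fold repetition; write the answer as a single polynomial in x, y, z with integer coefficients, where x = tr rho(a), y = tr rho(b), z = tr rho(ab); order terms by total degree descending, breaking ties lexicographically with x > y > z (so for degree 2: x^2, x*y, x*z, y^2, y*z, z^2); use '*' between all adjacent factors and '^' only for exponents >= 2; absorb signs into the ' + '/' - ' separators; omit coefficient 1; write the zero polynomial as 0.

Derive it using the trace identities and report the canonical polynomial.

so trace(a b a b) = trace(b a)*trace(b a) - trace(1)  (split on b) = z^2 - 2
trace(a b a) = trace(a)*trace(b a) - trace(b)  (reduce the a square) = x*z - y
reduce: trace(b a b a b) = trace(b)*trace(a b a b) - trace(a b a)  (reduce the b square) = y*z^2 - x*z - y
trace(b^2 a b a b) = trace(b)*trace(b a b a b) - trace(b a b a)  (reduce the b square) = y^2*z^2 - x*y*z - y^2 - z^2 + 2
so trace(a b a b a b) = trace(b a b a)*trace(b a) - trace(a b)  (split on b) = z^3 - 3*z
reduce: trace(b a b) = trace(b)*trace(a b) - trace(a)  (reduce the b square) = y*z - x
trace(a b a b a) = trace(a)*trace(b a b a) - trace(b a b)  (reduce the a square) = x*z^2 - y*z - x
so trace(b^2 a b a b a) = trace(b)*trace(a b a b a b) - trace(a b a b a)  (reduce the b square) = y*z^3 - x*z^2 - 2*y*z + x
trace(a b a^-1 b^2 a b) = trace(b^2 a b a b)*trace(a) - trace(b^2 a b a b a)  (eliminate a^-1) = x*y^2*z^2 - x^2*y*z - y*z^3 - x*y^2 + 2*y*z + x

x*y^2*z^2 - x^2*y*z - y*z^3 - x*y^2 + 2*y*z + x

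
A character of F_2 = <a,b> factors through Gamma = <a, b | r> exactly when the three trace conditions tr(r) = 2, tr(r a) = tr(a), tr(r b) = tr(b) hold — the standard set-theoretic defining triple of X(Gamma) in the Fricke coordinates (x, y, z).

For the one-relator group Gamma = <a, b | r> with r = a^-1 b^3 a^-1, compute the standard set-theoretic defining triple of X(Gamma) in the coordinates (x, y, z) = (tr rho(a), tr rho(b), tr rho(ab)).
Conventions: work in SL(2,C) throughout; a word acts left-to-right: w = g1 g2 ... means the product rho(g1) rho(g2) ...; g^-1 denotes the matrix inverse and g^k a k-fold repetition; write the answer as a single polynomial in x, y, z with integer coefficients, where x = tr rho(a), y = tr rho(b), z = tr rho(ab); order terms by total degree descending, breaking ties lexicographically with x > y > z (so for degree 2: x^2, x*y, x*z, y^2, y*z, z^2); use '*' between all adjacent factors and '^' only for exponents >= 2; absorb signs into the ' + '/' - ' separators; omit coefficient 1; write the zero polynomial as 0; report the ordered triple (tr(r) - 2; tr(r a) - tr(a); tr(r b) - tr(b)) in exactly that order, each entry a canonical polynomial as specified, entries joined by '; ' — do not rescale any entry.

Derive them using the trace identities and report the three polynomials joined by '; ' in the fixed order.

tr(b^2) = tr(b) * tr(b) - tr(1) = y^2 - 2
tr(b^3) = tr(b) * tr(b^2) - tr(b) = y^3 - 3*y
tr(a b^2) = tr(b) * tr(a b) - tr(a) = y*z - x
tr(b^3 a) = tr(b) * tr(a b^2) - tr(a b) = y^2*z - x*y - z
tr(b^3 a^-1) = tr(b^3) * tr(a) - tr(b^3 a) = x*y^3 - y^2*z - 2*x*y + z
tr(a^-1 b^3 a^-1) = tr(b^3 a^-1) * tr(a) - tr(b^3) = x^2*y^3 - x*y^2*z - 2*x^2*y - y^3 + x*z + 3*y
tr(b^4) = tr(b) * tr(b^3) - tr(b^2) = y^4 - 4*y^2 + 2
tr(b^4 a) = tr(b) * tr(b a b^2) - tr(b a b) = y^3*z - x*y^2 - 2*y*z + x
tr(b^3 a^-1 b) = tr(b^4) * tr(a) - tr(b^4 a) = x*y^4 - y^3*z - 3*x*y^2 + 2*y*z + x
tr(a b a b) = tr(b a) * tr(b a) - tr(1)   [split at repeated b] = z^2 - 2
tr(a b a) = tr(a) * tr(b a) - tr(b) = x*z - y
tr(b a b a b) = tr(b) * tr(a b a b) - tr(a b a) = y*z^2 - x*z - y
tr(b a b^3 a) = tr(b) * tr(b a b a b) - tr(b a b a) = y^2*z^2 - x*y*z - y^2 - z^2 + 2
tr(b^3 a^-1 b a) = tr(b a b^3) * tr(a) - tr(b a b^3 a) = x*y^3*z - x^2*y^2 - y^2*z^2 - x*y*z + x^2 + y^2 + z^2 - 2
tr(a^-1 b^3 a^-1 b) = tr(b^3 a^-1 b) * tr(a) - tr(b^3 a^-1 b a) = x^2*y^4 - 2*x*y^3*z - 2*x^2*y^2 + y^2*z^2 + 3*x*y*z - y^2 - z^2 + 2
assemble the triple (tr(r) - 2; tr(r a) - x; tr(r b) - y)

x^2*y^3 - x*y^2*z - 2*x^2*y - y^3 + x*z + 3*y - 2; x*y^3 - y^2*z - 2*x*y - x + z; x^2*y^4 - 2*x*y^3*z - 2*x^2*y^2 + y^2*z^2 + 3*x*y*z - y^2 - z^2 - y + 2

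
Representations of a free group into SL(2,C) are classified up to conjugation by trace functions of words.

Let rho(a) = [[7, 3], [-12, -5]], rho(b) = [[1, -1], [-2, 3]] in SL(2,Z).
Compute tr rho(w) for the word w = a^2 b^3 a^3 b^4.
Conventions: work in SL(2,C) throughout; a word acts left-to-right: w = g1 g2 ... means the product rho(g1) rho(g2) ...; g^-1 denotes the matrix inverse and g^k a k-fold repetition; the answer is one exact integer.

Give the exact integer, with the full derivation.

104194

rho(a) = [[7, 3], [-12, -5]]
... * rho(a) = [[7, 3], [-12, -5]]  ->  [[13, 6], [-24, -11]]
... * rho(b) = [[1, -1], [-2, 3]]  ->  [[1, 5], [-2, -9]]
... * rho(b) = [[1, -1], [-2, 3]]  ->  [[-9, 14], [16, -25]]
... * rho(b) = [[1, -1], [-2, 3]]  ->  [[-37, 51], [66, -91]]
... * rho(a) = [[7, 3], [-12, -5]]  ->  [[-871, -366], [1554, 653]]
... * rho(a) = [[7, 3], [-12, -5]]  ->  [[-1705, -783], [3042, 1397]]
... * rho(a) = [[7, 3], [-12, -5]]  ->  [[-2539, -1200], [4530, 2141]]
... * rho(b) = [[1, -1], [-2, 3]]  ->  [[-139, -1061], [248, 1893]]
... * rho(b) = [[1, -1], [-2, 3]]  ->  [[1983, -3044], [-3538, 5431]]
... * rho(b) = [[1, -1], [-2, 3]]  ->  [[8071, -11115], [-14400, 19831]]
... * rho(b) = [[1, -1], [-2, 3]]  ->  [[30301, -41416], [-54062, 73893]]
tr = 30301 + 73893 = 104194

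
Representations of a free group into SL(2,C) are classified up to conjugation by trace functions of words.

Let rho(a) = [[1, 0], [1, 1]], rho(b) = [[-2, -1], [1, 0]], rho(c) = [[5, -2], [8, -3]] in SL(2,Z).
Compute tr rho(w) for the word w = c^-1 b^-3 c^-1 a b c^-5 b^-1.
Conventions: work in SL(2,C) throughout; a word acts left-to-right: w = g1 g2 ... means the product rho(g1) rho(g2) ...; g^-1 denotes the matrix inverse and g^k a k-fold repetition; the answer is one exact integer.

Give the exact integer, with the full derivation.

rho(c^-1) = [[-3, 2], [-8, 5]]
... * rho(b^-1) = [[0, 1], [-1, -2]]  ->  [[-2, -7], [-5, -18]]
... * rho(b^-1) = [[0, 1], [-1, -2]]  ->  [[7, 12], [18, 31]]
... * rho(b^-1) = [[0, 1], [-1, -2]]  ->  [[-12, -17], [-31, -44]]
... * rho(c^-1) = [[-3, 2], [-8, 5]]  ->  [[172, -109], [445, -282]]
... * rho(a) = [[1, 0], [1, 1]]  ->  [[63, -109], [163, -282]]
... * rho(b) = [[-2, -1], [1, 0]]  ->  [[-235, -63], [-608, -163]]
... * rho(c^-1) = [[-3, 2], [-8, 5]]  ->  [[1209, -785], [3128, -2031]]
... * rho(c^-1) = [[-3, 2], [-8, 5]]  ->  [[2653, -1507], [6864, -3899]]
... * rho(c^-1) = [[-3, 2], [-8, 5]]  ->  [[4097, -2229], [10600, -5767]]
... * rho(c^-1) = [[-3, 2], [-8, 5]]  ->  [[5541, -2951], [14336, -7635]]
... * rho(c^-1) = [[-3, 2], [-8, 5]]  ->  [[6985, -3673], [18072, -9503]]
... * rho(b^-1) = [[0, 1], [-1, -2]]  ->  [[3673, 14331], [9503, 37078]]
tr = 3673 + 37078 = 40751

40751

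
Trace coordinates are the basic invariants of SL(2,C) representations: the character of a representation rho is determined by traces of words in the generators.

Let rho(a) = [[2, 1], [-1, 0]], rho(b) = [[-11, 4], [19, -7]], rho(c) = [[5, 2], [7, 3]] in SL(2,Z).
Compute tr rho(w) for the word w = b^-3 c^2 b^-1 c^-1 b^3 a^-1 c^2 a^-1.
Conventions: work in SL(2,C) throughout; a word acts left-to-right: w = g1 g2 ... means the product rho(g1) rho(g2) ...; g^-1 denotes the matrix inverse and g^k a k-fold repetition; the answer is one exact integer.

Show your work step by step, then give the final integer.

185517334190

rho(b^-1) = [[-7, -4], [-19, -11]]
... * rho(b^-1) = [[-7, -4], [-19, -11]]  ->  [[125, 72], [342, 197]]
... * rho(b^-1) = [[-7, -4], [-19, -11]]  ->  [[-2243, -1292], [-6137, -3535]]
... * rho(c) = [[5, 2], [7, 3]]  ->  [[-20259, -8362], [-55430, -22879]]
... * rho(c) = [[5, 2], [7, 3]]  ->  [[-159829, -65604], [-437303, -179497]]
... * rho(b^-1) = [[-7, -4], [-19, -11]]  ->  [[2365279, 1360960], [6471564, 3723679]]
... * rho(c^-1) = [[3, -2], [-7, 5]]  ->  [[-2430883, 2074242], [-6651061, 5675267]]
... * rho(b) = [[-11, 4], [19, -7]]  ->  [[66150311, -24243226], [180991744, -66331113]]
... * rho(b) = [[-11, 4], [19, -7]]  ->  [[-1188274715, 434303826], [-3251200331, 1188284767]]
... * rho(b) = [[-11, 4], [19, -7]]  ->  [[21322794559, -7793225642], [58340614214, -21322794693]]
... * rho(a^-1) = [[0, -1], [1, 2]]  ->  [[-7793225642, -36909245843], [-21322794693, -100986203600]]
... * rho(c) = [[5, 2], [7, 3]]  ->  [[-297330849111, -126314188813], [-813517398665, -345604200186]]
... * rho(c) = [[5, 2], [7, 3]]  ->  [[-2370853567246, -973604264661], [-6486816394627, -2663847397888]]
... * rho(a^-1) = [[0, -1], [1, 2]]  ->  [[-973604264661, 423645037924], [-2663847397888, 1159121598851]]
tr = -973604264661 + 1159121598851 = 185517334190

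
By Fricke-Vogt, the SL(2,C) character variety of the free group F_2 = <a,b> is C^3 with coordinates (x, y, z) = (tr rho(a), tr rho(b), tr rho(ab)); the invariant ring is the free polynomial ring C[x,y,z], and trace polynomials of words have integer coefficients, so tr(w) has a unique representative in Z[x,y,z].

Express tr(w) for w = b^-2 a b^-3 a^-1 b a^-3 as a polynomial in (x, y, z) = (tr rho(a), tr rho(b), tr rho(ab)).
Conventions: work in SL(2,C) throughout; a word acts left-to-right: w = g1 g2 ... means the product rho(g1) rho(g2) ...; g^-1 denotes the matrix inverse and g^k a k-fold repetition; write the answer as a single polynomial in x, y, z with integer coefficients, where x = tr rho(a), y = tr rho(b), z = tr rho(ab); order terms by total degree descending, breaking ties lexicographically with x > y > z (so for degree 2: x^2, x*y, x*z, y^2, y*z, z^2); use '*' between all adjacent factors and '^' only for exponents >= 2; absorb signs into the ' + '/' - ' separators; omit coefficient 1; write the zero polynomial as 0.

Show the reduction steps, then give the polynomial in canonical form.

x^4*y^5*z - x^5*y^4 - x^3*y^6 - 2*x^3*y^4*z^2 + x^2*y^3*z^3 + x^5*y^2 + 6*x^3*y^4 + 2*x^3*y^2*z^2 + x*y^6 + 2*x*y^4*z^2 - x^4*y*z - 5*x^2*y^3*z - x^2*y*z^3 - y^5*z - y^3*z^3 - 5*x^3*y^2 - 5*x*y^4 - x*y^2*z^2 + 4*x^2*y*z + 4*y^3*z + y*z^3 + 4*x*y^2 - x*z^2 - 2*y*z + x

trace(b^-1) = trace(b) = y
trace(a b a) = trace(a)*trace(b a) - trace(b) = x*z - y
trace(a b a b) = trace(a b)*trace(a b) - trace(1)   [split at repeated a] = z^2 - 2
so trace(b^-1 a b a) = trace(a b a)*trace(b) - trace(a b a b) = x*y*z - y^2 - z^2 + 2
reduce: trace(a^-1 b^-1 a b) = trace(b^-1 a b)*trace(a) - trace(b^-1 a b a) = -x*y*z + x^2 + y^2 + z^2 - 2
so trace(b^-1 a b^-1 a^-1) = trace(a^-1 b^-1 a)*trace(b) - trace(a^-1 b^-1 a b) = x*y*z - x^2 - z^2 + 2
trace(a b^-1) = trace(a)*trace(b) - trace(a b) = x*y - z
trace(a^2) = trace(a)*trace(a) - trace(1) = x^2 - 2
trace(a b^2 a) = trace(b)*trace(a^2 b) - trace(a^2) = x*y*z - x^2 - y^2 + 2
trace(a b^2 a b) = trace(b)*trace(a b a b) - trace(a b a) = y*z^2 - x*z - y
trace(b a b^-1 a b) = trace(a b^2 a)*trace(b) - trace(a b^2 a b) = x*y^2*z - x^2*y - y^3 - y*z^2 + x*z + 3*y
reduce: trace(b a b) = trace(b)*trace(a b) - trace(a) = y*z - x
so trace(a b a b a) = trace(a)*trace(b a b a) - trace(b a b) = x*z^2 - y*z - x
so trace(a b a b a b) = trace(a b)*trace(a b a b) - trace(a^-1 b^-1)   [split at repeated a] = z^3 - 3*z
trace(b a b^-1 a b a) = trace(a b a b a)*trace(b) - trace(a b a b a b) = x*y*z^2 - y^2*z - z^3 - x*y + 3*z
so trace(a b a^-1 b a b^-1) = trace(b a b^-1 a b)*trace(a) - trace(b a b^-1 a b a) = x^2*y^2*z - x^3*y - x*y^3 - 2*x*y*z^2 + x^2*z + y^2*z + z^3 + 4*x*y - 3*z
reduce: trace(a b a^-1 b a) = trace(b a^2 b)*trace(a) - trace(b a^2 b a) = x^2*y*z - x^3 - x*y^2 - x*z^2 + y*z + 3*x
trace(a^-1 b a b^-2 a b) = trace(a b a^-1 b a b^-1)*trace(b) - trace(a b a^-1 b a) = x^2*y^3*z - x^3*y^2 - x*y^4 - 2*x*y^2*z^2 + y^3*z + y*z^3 + x^3 + 5*x*y^2 + x*z^2 - 4*y*z - 3*x
so trace(b^-2 a b^-1 a^-1 b a) = trace(a^-1 b a b^-2 a)*trace(b) - trace(a^-1 b a b^-2 a b) = -x^2*y^3*z + x^3*y^2 + x*y^4 + 2*x*y^2*z^2 - y^3*z - y*z^3 - x^3 - 4*x*y^2 - x*z^2 + 3*y*z + 3*x
reduce: trace(b^-1 a^-1 b a^-1 b^-2 a) = trace(b^-2 a b^-1 a^-1 b)*trace(a) - trace(b^-2 a b^-1 a^-1 b a) = x^2*y^3*z - x^3*y^2 - x*y^4 - 2*x*y^2*z^2 + x^2*y*z + y^3*z + y*z^3 + 4*x*y^2 - 3*y*z - x
trace(a^-1 b^-2 a b^-2 a^-1 b) = trace(b^-1 a^-1 b a^-1 b^-2 a)*trace(b) - trace(b^-1 a^-1 b a^-1 b^-2 a b) = x^2*y^4*z - x^3*y^3 - x*y^5 - 2*x*y^3*z^2 + x^2*y^2*z + y^4*z + y^2*z^3 + 4*x*y^3 - 3*y^2*z - x*y - z
trace(b^-2) = trace(b^-1)*trace(b) - trace(1) = y^2 - 2
reduce: trace(b a b^-2 a) = trace(b^-1 a b a)*trace(b) - trace(b^-1 a b a b) = x*y^2*z - y^3 - y*z^2 - x*z + 3*y
trace(a b^-2 a^-1 b) = trace(b a b^-2)*trace(a) - trace(b a b^-2 a) = -x*y^2*z + x^2*y + y^3 + y*z^2 - 3*y
so trace(b^-1 a b^-2 a^-1) = trace(a b^-2 a^-1)*trace(b) - trace(a b^-2 a^-1 b) = x*y^2*z - x^2*y - y*z^2 + y
so trace(a^-2 b^-2 a b^-2 a^-1 b) = trace(a^-1 b^-2 a b^-2 a^-1 b)*trace(a) - trace(a^-1 b^-2 a b^-2 a^-1 b a) = x^3*y^4*z - x^4*y^3 - x^2*y^5 - 2*x^2*y^3*z^2 + x^3*y^2*z + x*y^4*z + x*y^2*z^3 + 4*x^2*y^3 - 4*x*y^2*z + y*z^2 - x*z - y
so trace(b^-2 a^-1 b a^-3 b^-2 a) = trace(a^-2 b^-2 a b^-2 a^-1 b)*trace(a) - trace(a^-2 b^-2 a b^-2 a^-1 b a) = x^4*y^4*z - x^5*y^3 - x^3*y^5 - 2*x^3*y^3*z^2 + x^4*y^2*z + x^2*y^2*z^3 + 5*x^3*y^3 + x*y^5 + 2*x*y^3*z^2 - 5*x^2*y^2*z - y^4*z - y^2*z^3 - 4*x*y^3 + x*y*z^2 - x^2*z + 3*y^2*z + z
so trace(a^2 b a^-2 b) = trace(b a^2 b a^-1)*trace(a) - trace(b a^2 b) = x^3*y*z - x^4 - x^2*y^2 - x^2*z^2 + 4*x^2 + y^2 - 2
reduce: trace(b^-1 a^2 b a^-2) = trace(a^2 b a^-2)*trace(b) - trace(a^2 b a^-2 b) = -x^3*y*z + x^4 + x^2*y^2 + x^2*z^2 - 4*x^2 + 2
trace(b^-1 a^2 b a^-1) = trace(a^2 b a^-1)*trace(b) - trace(a^2 b a^-1 b) = -x^2*y*z + x^3 + x*y^2 + x*z^2 - 3*x
so trace(a^2 b a^-3 b^-1) = trace(b^-1 a^2 b a^-2)*trace(a) - trace(b^-1 a^2 b a^-1) = -x^4*y*z + x^5 + x^3*y^2 + x^3*z^2 + x^2*y*z - 5*x^3 - x*y^2 - x*z^2 + 5*x
trace(a b a^-3 b^-2 a) = trace(a^2 b a^-3 b^-1)*trace(b) - trace(a^2 b a^-3) = -x^4*y^2*z + x^5*y + x^3*y^3 + x^3*y*z^2 + x^2*y^2*z - 5*x^3*y - x*y^3 - x*y*z^2 + 4*x*y + z
so trace(a b a b a^-1 b) = trace(b a b a b)*trace(a) - trace(b a b a b a) = x*y*z^2 - x^2*z - z^3 - x*y + 3*z
trace(b^-1 a b a b a^-1) = trace(a b a b a^-1)*trace(b) - trace(a b a b a^-1 b) = -x*y*z^2 + x^2*z + y^2*z + z^3 - 3*z
reduce: trace(a^-2 b^-1 a b a b) = trace(b^-1 a b a b a^-1)*trace(a) - trace(b^-1 a b a b) = -x^2*y*z^2 + x^3*z + x*y^2*z + x*z^3 - 4*x*z + y
reduce: trace(b^-1 a b a b a^-3) = trace(a^-2 b^-1 a b a b)*trace(a) - trace(a^-2 b^-1 a b a b a) = -x^3*y*z^2 + x^4*z + x^2*y^2*z + x^2*z^3 + x*y*z^2 - 5*x^2*z - y^2*z - z^3 + x*y + 3*z
reduce: trace(b a b a^-2) = trace(b a b a^-1)*trace(a) - trace(b a b) = x^2*y*z - x^3 - x*z^2 - y*z + 3*x
so trace(a b a^-3 b^-2 a b) = trace(b^-1 a b a b a^-3)*trace(b) - trace(b^-1 a b a b a^-3 b) = -x^3*y^2*z^2 + x^4*y*z + x^2*y^3*z + x^2*y*z^3 + x*y^2*z^2 - 6*x^2*y*z - y^3*z - y*z^3 + x^3 + x*y^2 + x*z^2 + 4*y*z - 3*x
trace(b a^-3 b^-2 a b^-1 a) = trace(a b a^-3 b^-2 a)*trace(b) - trace(a b a^-3 b^-2 a b) = -x^4*y^3*z + x^5*y^2 + x^3*y^4 + 2*x^3*y^2*z^2 - x^4*y*z - x^2*y*z^3 - 5*x^3*y^2 - x*y^4 - 2*x*y^2*z^2 + 6*x^2*y*z + y^3*z + y*z^3 - x^3 + 3*x*y^2 - x*z^2 - 3*y*z + 3*x
trace(b^-1 a^-1 b a^-3 b^-2 a) = trace(b a^-3 b^-2 a b^-1)*trace(a) - trace(b a^-3 b^-2 a b^-1 a) = x^4*y^3*z - x^5*y^2 - x^3*y^4 - 2*x^3*y^2*z^2 + x^4*y*z + x^2*y*z^3 + 5*x^3*y^2 + x*y^4 + 2*x*y^2*z^2 - 5*x^2*y*z - y^3*z - y*z^3 - 4*x*y^2 + x*z^2 + 3*y*z - x
so trace(b^-2 a b^-3 a^-1 b a^-3) = trace(b^-2 a^-1 b a^-3 b^-2 a)*trace(b) - trace(b^-2 a^-1 b a^-3 b^-2 a b) = x^4*y^5*z - x^5*y^4 - x^3*y^6 - 2*x^3*y^4*z^2 + x^2*y^3*z^3 + x^5*y^2 + 6*x^3*y^4 + 2*x^3*y^2*z^2 + x*y^6 + 2*x*y^4*z^2 - x^4*y*z - 5*x^2*y^3*z - x^2*y*z^3 - y^5*z - y^3*z^3 - 5*x^3*y^2 - 5*x*y^4 - x*y^2*z^2 + 4*x^2*y*z + 4*y^3*z + y*z^3 + 4*x*y^2 - x*z^2 - 2*y*z + x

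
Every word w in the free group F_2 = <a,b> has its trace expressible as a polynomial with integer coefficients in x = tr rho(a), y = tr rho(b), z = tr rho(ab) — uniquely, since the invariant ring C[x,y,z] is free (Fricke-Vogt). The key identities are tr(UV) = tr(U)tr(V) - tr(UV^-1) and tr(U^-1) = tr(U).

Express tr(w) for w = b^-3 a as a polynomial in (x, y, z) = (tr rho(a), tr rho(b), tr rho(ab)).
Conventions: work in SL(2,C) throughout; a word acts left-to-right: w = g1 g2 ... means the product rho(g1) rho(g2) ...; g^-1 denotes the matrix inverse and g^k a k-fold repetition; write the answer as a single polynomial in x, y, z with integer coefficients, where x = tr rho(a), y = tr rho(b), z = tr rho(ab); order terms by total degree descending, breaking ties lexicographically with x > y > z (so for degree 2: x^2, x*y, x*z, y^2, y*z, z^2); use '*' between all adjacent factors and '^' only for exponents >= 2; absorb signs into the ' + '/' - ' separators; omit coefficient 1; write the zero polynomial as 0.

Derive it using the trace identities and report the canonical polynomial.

x*y^3 - y^2*z - 2*x*y + z

apply: trace(b^-1 a) = trace(a)*trace(b) - trace(a b) = x*y - z
use: trace(b^-2 a) = trace(b^-1 a)*trace(b) - trace(b^-1 a b) = x*y^2 - y*z - x
trace(b^-3 a) = trace(b^-2 a)*trace(b) - trace(b^-2 a b) = x*y^3 - y^2*z - 2*x*y + z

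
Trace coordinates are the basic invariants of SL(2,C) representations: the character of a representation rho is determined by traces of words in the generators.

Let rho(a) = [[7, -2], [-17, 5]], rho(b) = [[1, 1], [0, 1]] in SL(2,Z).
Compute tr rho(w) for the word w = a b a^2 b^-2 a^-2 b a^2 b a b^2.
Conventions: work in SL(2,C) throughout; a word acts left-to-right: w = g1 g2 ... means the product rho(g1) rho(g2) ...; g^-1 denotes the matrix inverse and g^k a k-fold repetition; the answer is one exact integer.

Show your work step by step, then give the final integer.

rho(a) = [[7, -2], [-17, 5]]
... * rho(b) = [[1, 1], [0, 1]]  ->  [[7, 5], [-17, -12]]
... * rho(a) = [[7, -2], [-17, 5]]  ->  [[-36, 11], [85, -26]]
... * rho(a) = [[7, -2], [-17, 5]]  ->  [[-439, 127], [1037, -300]]
... * rho(b^-1) = [[1, -1], [0, 1]]  ->  [[-439, 566], [1037, -1337]]
... * rho(b^-1) = [[1, -1], [0, 1]]  ->  [[-439, 1005], [1037, -2374]]
... * rho(a^-1) = [[5, 2], [17, 7]]  ->  [[14890, 6157], [-35173, -14544]]
... * rho(a^-1) = [[5, 2], [17, 7]]  ->  [[179119, 72879], [-423113, -172154]]
... * rho(b) = [[1, 1], [0, 1]]  ->  [[179119, 251998], [-423113, -595267]]
... * rho(a) = [[7, -2], [-17, 5]]  ->  [[-3030133, 901752], [7157748, -2130109]]
... * rho(a) = [[7, -2], [-17, 5]]  ->  [[-36540715, 10569026], [86316089, -24966041]]
... * rho(b) = [[1, 1], [0, 1]]  ->  [[-36540715, -25971689], [86316089, 61350048]]
... * rho(a) = [[7, -2], [-17, 5]]  ->  [[185733708, -56777015], [-438738193, 134118062]]
... * rho(b) = [[1, 1], [0, 1]]  ->  [[185733708, 128956693], [-438738193, -304620131]]
... * rho(b) = [[1, 1], [0, 1]]  ->  [[185733708, 314690401], [-438738193, -743358324]]
tr = 185733708 + -743358324 = -557624616

-557624616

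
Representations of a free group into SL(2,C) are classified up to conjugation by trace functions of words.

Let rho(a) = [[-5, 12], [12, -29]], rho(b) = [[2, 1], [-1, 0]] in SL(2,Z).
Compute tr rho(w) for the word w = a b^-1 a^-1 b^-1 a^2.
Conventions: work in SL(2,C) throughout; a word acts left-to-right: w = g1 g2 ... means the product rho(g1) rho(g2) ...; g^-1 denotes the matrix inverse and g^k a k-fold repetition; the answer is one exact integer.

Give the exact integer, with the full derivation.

-662494

rho(a) = [[-5, 12], [12, -29]]
... * rho(b^-1) = [[0, -1], [1, 2]]  ->  [[12, 29], [-29, -70]]
... * rho(a^-1) = [[-29, -12], [-12, -5]]  ->  [[-696, -289], [1681, 698]]
... * rho(b^-1) = [[0, -1], [1, 2]]  ->  [[-289, 118], [698, -285]]
... * rho(a) = [[-5, 12], [12, -29]]  ->  [[2861, -6890], [-6910, 16641]]
... * rho(a) = [[-5, 12], [12, -29]]  ->  [[-96985, 234142], [234242, -565509]]
tr = -96985 + -565509 = -662494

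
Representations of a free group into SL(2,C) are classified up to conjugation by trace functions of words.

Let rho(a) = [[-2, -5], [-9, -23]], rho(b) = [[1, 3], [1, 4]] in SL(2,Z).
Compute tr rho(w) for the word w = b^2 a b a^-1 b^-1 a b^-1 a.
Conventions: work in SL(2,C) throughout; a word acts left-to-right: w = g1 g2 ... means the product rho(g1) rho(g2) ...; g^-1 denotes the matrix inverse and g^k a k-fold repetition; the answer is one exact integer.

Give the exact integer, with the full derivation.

rho(b) = [[1, 3], [1, 4]]
... * rho(b) = [[1, 3], [1, 4]]  ->  [[4, 15], [5, 19]]
... * rho(a) = [[-2, -5], [-9, -23]]  ->  [[-143, -365], [-181, -462]]
... * rho(b) = [[1, 3], [1, 4]]  ->  [[-508, -1889], [-643, -2391]]
... * rho(a^-1) = [[-23, 5], [9, -2]]  ->  [[-5317, 1238], [-6730, 1567]]
... * rho(b^-1) = [[4, -3], [-1, 1]]  ->  [[-22506, 17189], [-28487, 21757]]
... * rho(a) = [[-2, -5], [-9, -23]]  ->  [[-109689, -282817], [-138839, -357976]]
... * rho(b^-1) = [[4, -3], [-1, 1]]  ->  [[-155939, 46250], [-197380, 58541]]
... * rho(a) = [[-2, -5], [-9, -23]]  ->  [[-104372, -284055], [-132109, -359543]]
tr = -104372 + -359543 = -463915

-463915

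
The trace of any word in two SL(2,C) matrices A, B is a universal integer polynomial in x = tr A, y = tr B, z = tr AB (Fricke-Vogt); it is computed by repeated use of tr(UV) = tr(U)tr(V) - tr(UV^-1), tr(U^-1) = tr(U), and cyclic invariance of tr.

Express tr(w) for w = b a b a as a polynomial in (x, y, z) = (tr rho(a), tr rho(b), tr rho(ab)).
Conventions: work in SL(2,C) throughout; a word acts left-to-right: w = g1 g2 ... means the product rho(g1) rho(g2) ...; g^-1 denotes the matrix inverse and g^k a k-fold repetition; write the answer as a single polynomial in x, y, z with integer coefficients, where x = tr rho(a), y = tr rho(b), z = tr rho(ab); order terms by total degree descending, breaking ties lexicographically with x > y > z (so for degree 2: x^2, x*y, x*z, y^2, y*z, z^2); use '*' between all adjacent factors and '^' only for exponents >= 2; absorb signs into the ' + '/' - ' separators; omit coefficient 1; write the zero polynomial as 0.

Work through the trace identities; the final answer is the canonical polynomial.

trace(b a b a) = trace(a b) * trace(a b) - trace(1)   [split at repeated a] = z^2 - 2

z^2 - 2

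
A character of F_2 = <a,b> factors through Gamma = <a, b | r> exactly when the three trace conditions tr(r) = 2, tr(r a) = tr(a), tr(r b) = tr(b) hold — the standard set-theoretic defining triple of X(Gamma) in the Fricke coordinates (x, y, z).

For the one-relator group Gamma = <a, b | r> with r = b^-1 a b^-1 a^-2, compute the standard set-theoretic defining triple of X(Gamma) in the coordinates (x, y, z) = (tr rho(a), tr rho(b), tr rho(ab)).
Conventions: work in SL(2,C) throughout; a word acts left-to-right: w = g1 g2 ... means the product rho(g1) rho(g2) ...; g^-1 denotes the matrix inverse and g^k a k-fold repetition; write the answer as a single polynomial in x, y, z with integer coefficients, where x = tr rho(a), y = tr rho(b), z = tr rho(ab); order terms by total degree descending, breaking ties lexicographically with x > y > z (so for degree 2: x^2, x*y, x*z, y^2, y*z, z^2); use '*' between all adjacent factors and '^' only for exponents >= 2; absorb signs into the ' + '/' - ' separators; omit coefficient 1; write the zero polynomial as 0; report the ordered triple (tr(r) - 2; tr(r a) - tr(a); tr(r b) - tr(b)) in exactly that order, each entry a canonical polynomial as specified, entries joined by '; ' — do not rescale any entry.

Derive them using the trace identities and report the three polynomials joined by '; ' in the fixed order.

use: tr(b^-1) = tr(b) = y
tr(b^-1 a) = tr(a) * tr(b) - tr(a b)  (eliminate b^-1) = x*y - z
tr(a^-1 b^-1) = tr(b^-1) * tr(a) - tr(b^-1 a)  (eliminate a^-1) = z
use: tr(b a b) = tr(b) * tr(a b) - tr(a)  (reduce the b square) = y*z - x
tr(b a b a) = tr(a b) * tr(a b) - tr(1)  (split on a) = z^2 - 2
use: tr(a^-1 b a b) = tr(b a b) * tr(a) - tr(b a b a)  (eliminate a^-1) = x*y*z - x^2 - z^2 + 2
use: tr(a b a^-2 b) = tr(a^-1 b a b) * tr(a) - tr(a^-1 b a b a)  (eliminate a^-1) = x^2*y*z - x^3 - x*z^2 - y*z + 3*x
tr(a^-2 b^-1 a b) = tr(a b a^-2) * tr(b) - tr(a b a^-2 b)  (eliminate b^-1) = -x^2*y*z + x^3 + x*y^2 + x*z^2 - 3*x
apply: tr(b^-1 a b^-1 a^-2) = tr(a^-2 b^-1 a) * tr(b) - tr(a^-2 b^-1 a b)  (eliminate b^-1) = x^2*y*z - x^3 - x*y^2 - x*z^2 + y*z + 3*x
assemble the triple (tr(r) - 2; tr(r a) - x; tr(r b) - y)

x^2*y*z - x^3 - x*y^2 - x*z^2 + y*z + 3*x - 2; x*y*z - x^2 - z^2 - x + 2; -y + z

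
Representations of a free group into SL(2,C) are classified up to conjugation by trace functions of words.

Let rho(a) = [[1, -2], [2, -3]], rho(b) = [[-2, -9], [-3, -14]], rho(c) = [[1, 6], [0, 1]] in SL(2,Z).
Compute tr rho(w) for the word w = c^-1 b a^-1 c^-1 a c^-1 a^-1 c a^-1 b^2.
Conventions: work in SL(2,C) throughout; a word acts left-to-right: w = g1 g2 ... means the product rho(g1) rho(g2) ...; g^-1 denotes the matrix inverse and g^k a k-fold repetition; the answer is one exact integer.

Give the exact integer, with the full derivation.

-281836

rho(c^-1) = [[1, -6], [0, 1]]
... * rho(b) = [[-2, -9], [-3, -14]]  ->  [[16, 75], [-3, -14]]
... * rho(a^-1) = [[-3, 2], [-2, 1]]  ->  [[-198, 107], [37, -20]]
... * rho(c^-1) = [[1, -6], [0, 1]]  ->  [[-198, 1295], [37, -242]]
... * rho(a) = [[1, -2], [2, -3]]  ->  [[2392, -3489], [-447, 652]]
... * rho(c^-1) = [[1, -6], [0, 1]]  ->  [[2392, -17841], [-447, 3334]]
... * rho(a^-1) = [[-3, 2], [-2, 1]]  ->  [[28506, -13057], [-5327, 2440]]
... * rho(c) = [[1, 6], [0, 1]]  ->  [[28506, 157979], [-5327, -29522]]
... * rho(a^-1) = [[-3, 2], [-2, 1]]  ->  [[-401476, 214991], [75025, -40176]]
... * rho(b) = [[-2, -9], [-3, -14]]  ->  [[157979, 603410], [-29522, -112761]]
... * rho(b) = [[-2, -9], [-3, -14]]  ->  [[-2126188, -9869551], [397327, 1844352]]
tr = -2126188 + 1844352 = -281836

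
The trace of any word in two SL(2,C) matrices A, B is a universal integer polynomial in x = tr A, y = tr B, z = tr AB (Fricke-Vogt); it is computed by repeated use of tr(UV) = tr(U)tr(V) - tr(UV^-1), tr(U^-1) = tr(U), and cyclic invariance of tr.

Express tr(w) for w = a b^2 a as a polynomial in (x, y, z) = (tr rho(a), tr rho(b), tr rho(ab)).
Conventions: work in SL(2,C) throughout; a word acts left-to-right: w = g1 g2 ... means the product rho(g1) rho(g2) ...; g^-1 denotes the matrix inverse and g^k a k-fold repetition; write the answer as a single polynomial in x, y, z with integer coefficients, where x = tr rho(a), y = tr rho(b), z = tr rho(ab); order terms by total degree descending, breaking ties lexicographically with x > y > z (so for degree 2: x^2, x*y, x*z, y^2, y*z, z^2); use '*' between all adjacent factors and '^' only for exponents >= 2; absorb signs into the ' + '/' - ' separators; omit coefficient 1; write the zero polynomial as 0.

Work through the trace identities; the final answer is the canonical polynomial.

x*y*z - x^2 - y^2 + 2

trace(a^2 b) = trace(a) * trace(b a) - trace(b)   [square of a] = x*z - y
trace(a^2) = trace(a) * trace(a) - trace(1)   [square of a] = x^2 - 2
trace(a b^2 a) = trace(b) * trace(a^2 b) - trace(a^2)   [square of b] = x*y*z - x^2 - y^2 + 2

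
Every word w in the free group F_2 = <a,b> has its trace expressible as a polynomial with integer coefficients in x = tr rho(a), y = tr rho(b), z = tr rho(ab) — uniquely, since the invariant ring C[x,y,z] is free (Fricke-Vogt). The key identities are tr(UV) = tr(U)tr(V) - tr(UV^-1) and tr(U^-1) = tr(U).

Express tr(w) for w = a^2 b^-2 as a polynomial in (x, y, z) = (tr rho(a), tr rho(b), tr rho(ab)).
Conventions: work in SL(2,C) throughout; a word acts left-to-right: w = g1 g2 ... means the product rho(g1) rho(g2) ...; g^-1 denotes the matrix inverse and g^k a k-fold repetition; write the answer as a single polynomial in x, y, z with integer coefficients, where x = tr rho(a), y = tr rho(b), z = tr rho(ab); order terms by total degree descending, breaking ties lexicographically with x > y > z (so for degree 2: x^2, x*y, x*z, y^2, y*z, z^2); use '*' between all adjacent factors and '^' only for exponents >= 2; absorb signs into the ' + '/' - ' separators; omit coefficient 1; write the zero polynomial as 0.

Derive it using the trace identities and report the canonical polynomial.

x^2*y^2 - x*y*z - x^2 - y^2 + 2

tr(a^2) = tr(a) * tr(a) - tr(1) = x^2 - 2
tr(a^2 b) = tr(a) * tr(b a) - tr(b) = x*z - y
tr(b^-1 a^2) = tr(a^2) * tr(b) - tr(a^2 b) = x^2*y - x*z - y
tr(a^2 b^-2) = tr(b^-1 a^2) * tr(b) - tr(b^-1 a^2 b) = x^2*y^2 - x*y*z - x^2 - y^2 + 2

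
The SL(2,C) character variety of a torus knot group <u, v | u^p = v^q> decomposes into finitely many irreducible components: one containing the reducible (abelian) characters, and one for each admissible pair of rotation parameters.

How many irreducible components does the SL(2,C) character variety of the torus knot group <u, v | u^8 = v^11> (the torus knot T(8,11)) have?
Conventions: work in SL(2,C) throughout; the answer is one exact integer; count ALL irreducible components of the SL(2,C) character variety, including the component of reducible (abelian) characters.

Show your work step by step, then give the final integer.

Gamma = < u, v | u^8 = v^11 > (torus knot T(8,11)); the central element u^8 = v^11 acts as +I or -I in any irreducible SL(2,C) representation.
So on each irreducible component the traces are pinned: tr(u) = 2*cos(pi*alpha/8) with 1 <= alpha <= 7, tr(v) = 2*cos(pi*beta/11) with 1 <= beta <= 10.
Consistency of u^8 = (-1)^alpha I with v^11 = (-1)^beta I forces alpha = beta (mod 2).
Enumerate parity-matched pairs: 4*5 odd-odd plus 3*5 even-even gives 35.
Total: 35 irreducible-character components + 1 reducible (abelian) component = 36.

36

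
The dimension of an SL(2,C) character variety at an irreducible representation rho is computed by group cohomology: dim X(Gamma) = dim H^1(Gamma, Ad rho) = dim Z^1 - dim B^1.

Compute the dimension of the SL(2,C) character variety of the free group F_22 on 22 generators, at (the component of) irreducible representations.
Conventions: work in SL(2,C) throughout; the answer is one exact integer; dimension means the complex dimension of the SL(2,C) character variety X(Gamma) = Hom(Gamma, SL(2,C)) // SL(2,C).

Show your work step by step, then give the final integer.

Gamma = F_22 has 22 generators and no relators.
A cocycle picks one sl_2 vector per generator freely, giving dim Z^1 = 3*22 = 66.
Irreducibility makes the coboundary map sl_2 -> Z^1 injective (trivial centralizer), so dim B^1 = 3.
dim X = dim H^1 = dim Z^1 - dim B^1 = 66 - 3 = 63.

63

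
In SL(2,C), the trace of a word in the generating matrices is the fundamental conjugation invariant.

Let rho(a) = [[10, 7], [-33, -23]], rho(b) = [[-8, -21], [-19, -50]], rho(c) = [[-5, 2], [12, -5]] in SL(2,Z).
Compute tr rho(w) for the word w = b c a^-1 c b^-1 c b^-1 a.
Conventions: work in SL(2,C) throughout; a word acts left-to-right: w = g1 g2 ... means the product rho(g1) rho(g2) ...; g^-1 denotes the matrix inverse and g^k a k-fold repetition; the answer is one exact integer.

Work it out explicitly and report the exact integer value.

rho(b) = [[-8, -21], [-19, -50]]
... * rho(c) = [[-5, 2], [12, -5]]  ->  [[-212, 89], [-505, 212]]
... * rho(a^-1) = [[-23, -7], [33, 10]]  ->  [[7813, 2374], [18611, 5655]]
... * rho(c) = [[-5, 2], [12, -5]]  ->  [[-10577, 3756], [-25195, 8947]]
... * rho(b^-1) = [[-50, 21], [19, -8]]  ->  [[600214, -252165], [1429743, -600671]]
... * rho(c) = [[-5, 2], [12, -5]]  ->  [[-6027050, 2461253], [-14356767, 5862841]]
... * rho(b^-1) = [[-50, 21], [19, -8]]  ->  [[348116307, -146258074], [829232329, -348394835]]
... * rho(a) = [[10, 7], [-33, -23]]  ->  [[8307679512, 5800749851], [19789352845, 13817707508]]
tr = 8307679512 + 13817707508 = 22125387020

22125387020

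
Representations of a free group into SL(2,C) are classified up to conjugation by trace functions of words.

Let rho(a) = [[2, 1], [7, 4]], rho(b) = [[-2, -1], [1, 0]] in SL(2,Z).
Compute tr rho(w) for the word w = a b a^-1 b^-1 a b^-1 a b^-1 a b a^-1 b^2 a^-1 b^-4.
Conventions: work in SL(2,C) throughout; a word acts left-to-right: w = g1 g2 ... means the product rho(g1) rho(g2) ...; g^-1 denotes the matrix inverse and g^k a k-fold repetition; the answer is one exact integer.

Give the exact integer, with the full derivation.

rho(a) = [[2, 1], [7, 4]]
... * rho(b) = [[-2, -1], [1, 0]]  ->  [[-3, -2], [-10, -7]]
... * rho(a^-1) = [[4, -1], [-7, 2]]  ->  [[2, -1], [9, -4]]
... * rho(b^-1) = [[0, 1], [-1, -2]]  ->  [[1, 4], [4, 17]]
... * rho(a) = [[2, 1], [7, 4]]  ->  [[30, 17], [127, 72]]
... * rho(b^-1) = [[0, 1], [-1, -2]]  ->  [[-17, -4], [-72, -17]]
... * rho(a) = [[2, 1], [7, 4]]  ->  [[-62, -33], [-263, -140]]
... * rho(b^-1) = [[0, 1], [-1, -2]]  ->  [[33, 4], [140, 17]]
... * rho(a) = [[2, 1], [7, 4]]  ->  [[94, 49], [399, 208]]
... * rho(b) = [[-2, -1], [1, 0]]  ->  [[-139, -94], [-590, -399]]
... * rho(a^-1) = [[4, -1], [-7, 2]]  ->  [[102, -49], [433, -208]]
... * rho(b) = [[-2, -1], [1, 0]]  ->  [[-253, -102], [-1074, -433]]
... * rho(b) = [[-2, -1], [1, 0]]  ->  [[404, 253], [1715, 1074]]
... * rho(a^-1) = [[4, -1], [-7, 2]]  ->  [[-155, 102], [-658, 433]]
... * rho(b^-1) = [[0, 1], [-1, -2]]  ->  [[-102, -359], [-433, -1524]]
... * rho(b^-1) = [[0, 1], [-1, -2]]  ->  [[359, 616], [1524, 2615]]
... * rho(b^-1) = [[0, 1], [-1, -2]]  ->  [[-616, -873], [-2615, -3706]]
... * rho(b^-1) = [[0, 1], [-1, -2]]  ->  [[873, 1130], [3706, 4797]]
tr = 873 + 4797 = 5670

5670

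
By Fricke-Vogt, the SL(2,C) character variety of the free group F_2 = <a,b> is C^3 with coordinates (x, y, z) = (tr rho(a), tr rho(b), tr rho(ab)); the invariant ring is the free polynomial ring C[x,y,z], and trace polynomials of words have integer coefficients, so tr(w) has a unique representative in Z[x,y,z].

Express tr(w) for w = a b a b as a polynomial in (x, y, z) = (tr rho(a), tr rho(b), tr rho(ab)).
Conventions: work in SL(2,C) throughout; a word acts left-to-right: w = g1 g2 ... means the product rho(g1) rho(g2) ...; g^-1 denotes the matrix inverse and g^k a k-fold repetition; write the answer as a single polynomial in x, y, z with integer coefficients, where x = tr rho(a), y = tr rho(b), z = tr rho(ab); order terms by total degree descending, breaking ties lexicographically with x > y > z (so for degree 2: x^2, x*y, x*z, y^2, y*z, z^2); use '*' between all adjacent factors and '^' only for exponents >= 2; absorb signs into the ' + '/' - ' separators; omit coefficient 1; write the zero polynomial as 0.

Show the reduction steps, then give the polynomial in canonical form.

z^2 - 2

trace(a b a b) = trace(a b) * trace(a b) - trace(1) = z^2 - 2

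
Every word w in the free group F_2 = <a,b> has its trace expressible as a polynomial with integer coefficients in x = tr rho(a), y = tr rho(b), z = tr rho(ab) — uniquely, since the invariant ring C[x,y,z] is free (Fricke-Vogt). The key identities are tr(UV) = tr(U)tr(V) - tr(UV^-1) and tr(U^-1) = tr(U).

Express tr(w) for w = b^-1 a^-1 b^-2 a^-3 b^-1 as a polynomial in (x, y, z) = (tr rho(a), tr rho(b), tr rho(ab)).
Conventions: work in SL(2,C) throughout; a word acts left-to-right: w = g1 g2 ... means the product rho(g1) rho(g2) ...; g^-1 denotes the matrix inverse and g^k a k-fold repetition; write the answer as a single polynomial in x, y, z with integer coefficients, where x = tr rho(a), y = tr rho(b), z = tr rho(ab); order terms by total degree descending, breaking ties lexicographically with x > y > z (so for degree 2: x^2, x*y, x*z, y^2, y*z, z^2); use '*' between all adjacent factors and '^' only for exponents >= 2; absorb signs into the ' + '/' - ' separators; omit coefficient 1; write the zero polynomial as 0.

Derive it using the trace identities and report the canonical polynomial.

x^2*y^2*z^2 - 2*x^3*y*z - x*y^3*z + x^4 + x^2*y^2 - y^2*z^2 + 4*x*y*z - 4*x^2 + 2

trace(a^-1) = trace(a) = x
trace(a^-1 b) = trace(b) trace(a) - trace(b a) = x*y - z
trace(b^-1 a^-1) = trace(a^-1) trace(b) - trace(a^-1 b) = z
trace(b^-1 a^-2) = trace(b^-1 a^-1) trace(a) - trace(b^-1) = x*z - y
and trace(a^-3 b^-1) = trace(b^-1 a^-2) trace(a) - trace(b^-1 a^-1) = x^2*z - x*y - z
and trace(a^-2) = trace(a^-1) trace(a) - trace(1) = x^2 - 2
trace(a^-3) = trace(a^-2) trace(a) - trace(a^-1) = x^3 - 3*x
trace(a^-1 b^-2 a^-2) = trace(a^-3 b^-1) trace(b) - trace(a^-3) = x^2*y*z - x^3 - x*y^2 - y*z + 3*x
trace(a b a b) = trace(a b) trace(a b) - trace(1) = z^2 - 2
trace(b^-1 a b a) = trace(a b a) trace(b) - trace(a b a b) = x*y*z - y^2 - z^2 + 2
trace(b a^-1 b^-1 a) = trace(b^-1 a b) trace(a) - trace(b^-1 a b a) = -x*y*z + x^2 + y^2 + z^2 - 2
and trace(a^-1 b a^-1 b^-1) = trace(b a^-1 b^-1) trace(a) - trace(b a^-1 b^-1 a) = x*y*z - y^2 - z^2 + 2
trace(a^-1 b a^-1) = trace(b a^-1) trace(a) - trace(b) = x^2*y - x*z - y
next, trace(b a^-1 b^-2 a^-1) = trace(a^-1 b a^-1 b^-1) trace(b) - trace(a^-1 b a^-1) = x*y^2*z - x^2*y - y^3 - y*z^2 + x*z + 3*y
next, trace(a^-1 b^-2 a^-2 b) = trace(b a^-1 b^-2 a^-1) trace(a) - trace(b a^-1 b^-2) = x^2*y^2*z - x^3*y - x*y^3 - x*y*z^2 + x^2*z + 3*x*y - z
trace(b^-1 a^-1 b^-2 a^-2) = trace(a^-1 b^-2 a^-2) trace(b) - trace(a^-1 b^-2 a^-2 b) = x*y*z^2 - x^2*z - y^2*z + z
next, trace(b^-1 a^-1 b^-2 a^-1) = trace(a^-1 b^-1 a^-1 b^-1) trace(b) - trace(a^-1 b^-1 a^-1) = y*z^2 - x*z - y
trace(a^-1 b^-2 a^-3 b^-1) = trace(b^-1 a^-1 b^-2 a^-2) trace(a) - trace(b^-1 a^-1 b^-2 a^-1) = x^2*y*z^2 - x^3*z - x*y^2*z - y*z^2 + 2*x*z + y
trace(a^-4) = trace(a^-3) trace(a) - trace(a^-2) = x^4 - 4*x^2 + 2
next, trace(b a^-3) = trace(a^-1 b a^-1) trace(a) - trace(a^-1 b) = x^3*y - x^2*z - 2*x*y + z
next, trace(a^-4 b) = trace(b a^-3) trace(a) - trace(b a^-2) = x^4*y - x^3*z - 3*x^2*y + 2*x*z + y
and trace(b^-1 a^-4) = trace(a^-4) trace(b) - trace(a^-4 b) = x^3*z - x^2*y - 2*x*z + y
trace(a^-1 b^-2 a^-3) = trace(b^-1 a^-4) trace(b) - trace(b^-1 a^-4 b) = x^3*y*z - x^4 - x^2*y^2 - 2*x*y*z + 4*x^2 + y^2 - 2
and trace(b^-1 a^-1 b^-2 a^-3 b^-1) = trace(a^-1 b^-2 a^-3 b^-1) trace(b) - trace(a^-1 b^-2 a^-3) = x^2*y^2*z^2 - 2*x^3*y*z - x*y^3*z + x^4 + x^2*y^2 - y^2*z^2 + 4*x*y*z - 4*x^2 + 2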